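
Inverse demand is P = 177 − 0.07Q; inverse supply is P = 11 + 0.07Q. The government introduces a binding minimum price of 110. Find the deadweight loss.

3657.14

Competitive equilibrium: 177 − 0.07Q = 11 + 0.07Q → Q* = 1185.7143, P* = 94.
At the floor P = 110, quantity demanded = (177 − 110)/0.07 = 957.1429.
Sellers' marginal cost at Q' = 957.1429: 11 + 0.07·957.1429 = 78.
ΔQ = 1185.7143 − 957.1429 = 228.5714; wedge = 110 − 78 = 32.
Welfare loss = ½ × 228.5714 × 32 = 3657.14.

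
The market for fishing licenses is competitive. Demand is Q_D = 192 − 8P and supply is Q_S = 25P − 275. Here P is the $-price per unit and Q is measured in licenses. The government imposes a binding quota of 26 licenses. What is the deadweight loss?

$229.89

In inverse form: demand P = 24 − 0.125Q, supply P = 11 + 0.04Q.
Competitive equilibrium: 24 − 0.125Q = 11 + 0.04Q → Q* = 78.7879, P* = 14.1515.
At Q = 26: demand price = 24 − 0.125·26 = 20.75; supply price = 11 + 0.04·26 = 12.04.
ΔQ = 78.7879 − 26 = 52.7879; wedge = 20.75 − 12.04 = 8.71.
Deadweight loss = ½ × 52.7879 × 8.71 = $229.89.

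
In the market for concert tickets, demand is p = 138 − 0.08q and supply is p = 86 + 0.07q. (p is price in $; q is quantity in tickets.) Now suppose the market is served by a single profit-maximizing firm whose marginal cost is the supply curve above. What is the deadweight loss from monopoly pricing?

$1090.46

Competitive equilibrium: 138 − 0.08q = 86 + 0.07q → q* = 346.6667, p* = 110.2667.
Marginal revenue: MR = 138 − 0.16q. Set MR = MC: 138 − 0.16q = 86 + 0.07q → q_m = 226.087.
Price p_m = 138 − 0.08·226.087 = 119.913; MC(q_m) = 86 + 0.07·226.087 = 101.8261.
Competitive q* = 346.6667, so Δq = 120.5797; wedge = 119.913 − 101.8261 = 18.0869.
The triangle = ½ × 120.5797 × 18.0869 = $1090.46.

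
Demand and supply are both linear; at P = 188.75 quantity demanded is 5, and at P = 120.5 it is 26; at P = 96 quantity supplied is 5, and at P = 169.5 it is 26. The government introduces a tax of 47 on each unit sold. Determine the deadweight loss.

163.63

Demand slope = (120.5 − 188.75)/(26 − 5) = −3.25, so P = 205 − 3.25Q.
Supply slope = (169.5 − 96)/(26 − 5) = 3.5, so P = 78.5 + 3.5Q.
Competitive equilibrium: 205 − 3.25Q = 78.5 + 3.5Q → Q* = 18.7407, P* = 144.0926.
With the tax, the buyer price exceeds the seller price by 47: (205 − 3.25Q) − (78.5 + 3.5Q) = 47 → Q' = 11.7778.
ΔQ = 18.7407 − 11.7778 = 6.9629; the wedge equals the tax, 47.
Welfare loss = ½ × 6.9629 × 47 = 163.63.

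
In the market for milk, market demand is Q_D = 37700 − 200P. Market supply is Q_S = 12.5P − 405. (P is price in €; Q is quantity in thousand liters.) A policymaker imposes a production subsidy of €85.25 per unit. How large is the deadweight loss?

€42750.37 thousand

In inverse form: demand P = 188.5 − 0.005Q, supply P = 32.4 + 0.08Q.
Competitive equilibrium: 188.5 − 0.005Q = 32.4 + 0.08Q → Q* = 1836.4706, P* = 179.3176.
The subsidy lowers effective supply by 85.25: P = 0.08Q − 52.85.
New quantity: 188.5 − 0.005Q = 0.08Q − 52.85 → Q' = 2839.4118.
Overproduction ΔQ = 2839.4118 − 1836.4706 = 1002.9412; wedge = subsidy = 85.25.
Deadweight loss = ½ × 1002.9412 × 85.25 = €42750.37 thousand.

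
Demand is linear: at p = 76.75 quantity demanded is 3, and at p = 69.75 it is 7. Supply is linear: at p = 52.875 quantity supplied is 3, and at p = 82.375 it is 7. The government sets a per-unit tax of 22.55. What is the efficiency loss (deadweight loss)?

27.86

Demand slope = (69.75 − 76.75)/(7 − 3) = −1.75, so p = 82 − 1.75q.
Supply slope = (82.375 − 52.875)/(7 − 3) = 7.375, so p = 30.75 + 7.375q.
Competitive equilibrium: 82 − 1.75q = 30.75 + 7.375q → q* = 5.6164, p* = 72.1712.
With the tax, the buyer price exceeds the seller price by 22.55: (82 − 1.75q) − (30.75 + 7.375q) = 22.55 → q' = 3.1452.
Δq = 5.6164 − 3.1452 = 2.4712; the wedge equals the tax, 22.55.
Deadweight loss = ½ × 2.4712 × 22.55 = 27.86.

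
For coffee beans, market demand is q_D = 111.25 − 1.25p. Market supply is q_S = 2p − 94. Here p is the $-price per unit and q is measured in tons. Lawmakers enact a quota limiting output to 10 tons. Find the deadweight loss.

$323.46

In inverse form: demand p = 89 − 0.8q, supply p = 47 + 0.5q.
Competitive equilibrium: 89 − 0.8q = 47 + 0.5q → q* = 32.3077, p* = 63.1538.
At q = 10: demand price = 89 − 0.8·10 = 81; supply price = 47 + 0.5·10 = 52.
Δq = 32.3077 − 10 = 22.3077; wedge = 81 − 52 = 29.
The triangle = ½ × 22.3077 × 29 = $323.46.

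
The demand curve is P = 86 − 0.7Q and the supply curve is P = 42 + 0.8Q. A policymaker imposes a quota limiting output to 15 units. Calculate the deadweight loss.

154.08

Competitive equilibrium: 86 − 0.7Q = 42 + 0.8Q → Q* = 29.3333, P* = 65.4667.
At Q = 15: demand price = 86 − 0.7·15 = 75.5; supply price = 42 + 0.8·15 = 54.
ΔQ = 29.3333 − 15 = 14.3333; wedge = 75.5 − 54 = 21.5.
DWL = ½ × 14.3333 × 21.5 = 154.08.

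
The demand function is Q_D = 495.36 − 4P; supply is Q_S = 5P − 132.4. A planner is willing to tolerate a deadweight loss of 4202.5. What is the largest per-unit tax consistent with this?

61.5

In inverse form: demand P = 123.84 − 0.25Q, supply P = 26.48 + 0.2Q.
Competitive equilibrium: 123.84 − 0.25Q = 26.48 + 0.2Q → Q* = 216.3556, P* = 69.7511.
A tax t gives ΔQ = t/0.45 and wedge t, so DWL = t²/0.9.
t²/0.9 = 4202.5 → t² = 3782.25 → t = 61.5.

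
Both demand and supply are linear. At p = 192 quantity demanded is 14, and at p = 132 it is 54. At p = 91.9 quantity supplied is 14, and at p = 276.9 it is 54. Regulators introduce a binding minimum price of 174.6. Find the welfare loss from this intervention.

Demand slope = (132 − 192)/(54 − 14) = −1.5, so p = 213 − 1.5q.
Supply slope = (276.9 − 91.9)/(54 − 14) = 4.625, so p = 27.15 + 4.625q.
Competitive equilibrium: 213 − 1.5q = 27.15 + 4.625q → q* = 30.3429, p* = 167.4857.
At the floor p = 174.6, quantity demanded = (213 − 174.6)/1.5 = 25.6.
Sellers' marginal cost at q' = 25.6: 27.15 + 4.625·25.6 = 145.55.
Δq = 30.3429 − 25.6 = 4.7429; wedge = 174.6 − 145.55 = 29.05.
Welfare loss = ½ × 4.7429 × 29.05 = 68.89.

68.89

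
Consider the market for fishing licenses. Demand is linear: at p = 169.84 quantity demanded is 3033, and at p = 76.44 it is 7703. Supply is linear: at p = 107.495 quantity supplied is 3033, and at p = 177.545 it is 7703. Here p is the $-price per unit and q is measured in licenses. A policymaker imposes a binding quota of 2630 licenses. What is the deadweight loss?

Demand slope = (76.44 − 169.84)/(7703 − 3033) = −0.02, so p = 230.5 − 0.02q.
Supply slope = (177.545 − 107.495)/(7703 − 3033) = 0.015, so p = 62 + 0.015q.
Competitive equilibrium: 230.5 − 0.02q = 62 + 0.015q → q* = 4814.2857, p* = 134.2143.
At q = 2630: demand price = 230.5 − 0.02·2630 = 177.9; supply price = 62 + 0.015·2630 = 101.45.
Δq = 4814.2857 − 2630 = 2184.2857; wedge = 177.9 − 101.45 = 76.45.
Welfare loss = ½ × 2184.2857 × 76.45 = $83494.32.

$83494.32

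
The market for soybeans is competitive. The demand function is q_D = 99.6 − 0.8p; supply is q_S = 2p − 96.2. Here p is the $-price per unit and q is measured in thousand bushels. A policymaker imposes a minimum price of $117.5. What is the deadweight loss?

In inverse form: demand p = 124.5 − 1.25q, supply p = 48.1 + 0.5q.
Competitive equilibrium: 124.5 − 1.25q = 48.1 + 0.5q → q* = 43.6571, p* = 69.9286.
At the floor p = 117.5, quantity demanded = (124.5 − 117.5)/1.25 = 5.6.
Sellers' marginal cost at q' = 5.6: 48.1 + 0.5·5.6 = 50.9.
Δq = 43.6571 − 5.6 = 38.0571; wedge = 117.5 − 50.9 = 66.6.
The triangle = ½ × 38.0571 × 66.6 = $1267.30 thousand.

$1267.30 thousand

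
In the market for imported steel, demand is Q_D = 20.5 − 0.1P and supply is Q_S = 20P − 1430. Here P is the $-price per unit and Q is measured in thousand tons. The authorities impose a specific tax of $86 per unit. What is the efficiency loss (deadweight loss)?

$367.96 thousand

In inverse form: demand P = 205 − 10Q, supply P = 71.5 + 0.05Q.
Competitive equilibrium: 205 − 10Q = 71.5 + 0.05Q → Q* = 13.2836, P* = 72.1642.
With the tax, the buyer price exceeds the seller price by 86: (205 − 10Q) − (71.5 + 0.05Q) = 86 → Q' = 4.7264.
ΔQ = 13.2836 − 4.7264 = 8.5572; the wedge equals the tax, 86.
Deadweight loss = ½ × 8.5572 × 86 = $367.96 thousand.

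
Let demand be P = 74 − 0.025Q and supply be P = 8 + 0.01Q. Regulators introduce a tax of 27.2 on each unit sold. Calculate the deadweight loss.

10569.14

Competitive equilibrium: 74 − 0.025Q = 8 + 0.01Q → Q* = 1885.7143, P* = 26.8571.
With the tax, the buyer price exceeds the seller price by 27.2: (74 − 0.025Q) − (8 + 0.01Q) = 27.2 → Q' = 1108.5714.
ΔQ = 1885.7143 − 1108.5714 = 777.1429; the wedge equals the tax, 27.2.
The triangle = ½ × 777.1429 × 27.2 = 10569.14.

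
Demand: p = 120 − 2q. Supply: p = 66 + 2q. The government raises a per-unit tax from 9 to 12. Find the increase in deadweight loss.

Competitive equilibrium: 120 − 2q = 66 + 2q → q* = 13.5, p* = 93.
For a per-unit tax t: Δq = t/4, so DWL = ½·t·(t/4) = t²/8.
At t = 9: DWL = 10.125. At t = 12: DWL = 18.
Increase = 18 − 10.125 = 7.875.

7.875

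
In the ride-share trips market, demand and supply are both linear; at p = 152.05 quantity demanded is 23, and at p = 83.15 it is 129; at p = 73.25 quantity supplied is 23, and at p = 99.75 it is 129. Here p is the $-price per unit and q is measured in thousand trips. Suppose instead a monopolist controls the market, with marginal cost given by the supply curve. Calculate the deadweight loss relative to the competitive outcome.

$967.25 thousand

Demand slope = (83.15 − 152.05)/(129 − 23) = −0.65, so p = 167 − 0.65q.
Supply slope = (99.75 − 73.25)/(129 − 23) = 0.25, so p = 67.5 + 0.25q.
Competitive equilibrium: 167 − 0.65q = 67.5 + 0.25q → q* = 110.5556, p* = 95.1389.
Marginal revenue: MR = 167 − 1.3q. Set MR = MC: 167 − 1.3q = 67.5 + 0.25q → q_m = 64.1935.
Price p_m = 167 − 0.65·64.1935 = 125.2742; MC(q_m) = 67.5 + 0.25·64.1935 = 83.5484.
Competitive q* = 110.5556, so Δq = 46.3621; wedge = 125.2742 − 83.5484 = 41.7258.
Deadweight loss = ½ × 46.3621 × 41.7258 = $967.25 thousand.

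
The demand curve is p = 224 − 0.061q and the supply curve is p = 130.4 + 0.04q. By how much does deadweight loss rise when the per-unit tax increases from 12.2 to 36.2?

5750.50

Competitive equilibrium: 224 − 0.061q = 130.4 + 0.04q → q* = 926.7327, p* = 167.4693.
For a per-unit tax t: Δq = t/0.101, so DWL = ½·t·(t/0.101) = t²/0.202.
At t = 12.2: DWL = 736.832. At t = 36.2: DWL = 6487.327.
Increase = 6487.327 − 736.832 = 5750.50.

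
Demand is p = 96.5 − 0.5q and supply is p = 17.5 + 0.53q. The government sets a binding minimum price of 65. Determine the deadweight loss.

Competitive equilibrium: 96.5 − 0.5q = 17.5 + 0.53q → q* = 76.699, p* = 58.1505.
At the floor p = 65, quantity demanded = (96.5 − 65)/0.5 = 63.
Sellers' marginal cost at q' = 63: 17.5 + 0.53·63 = 50.89.
Δq = 76.699 − 63 = 13.699; wedge = 65 − 50.89 = 14.11.
The triangle = ½ × 13.699 × 14.11 = 96.65.

96.65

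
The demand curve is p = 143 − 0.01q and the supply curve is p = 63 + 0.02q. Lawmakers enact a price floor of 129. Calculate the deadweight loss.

24066.67

Competitive equilibrium: 143 − 0.01q = 63 + 0.02q → q* = 2666.6667, p* = 116.3333.
At the floor p = 129, quantity demanded = (143 − 129)/0.01 = 1400.
Sellers' marginal cost at q' = 1400: 63 + 0.02·1400 = 91.
Δq = 2666.6667 − 1400 = 1266.6667; wedge = 129 − 91 = 38.
The triangle = ½ × 1266.6667 × 38 = 24066.67.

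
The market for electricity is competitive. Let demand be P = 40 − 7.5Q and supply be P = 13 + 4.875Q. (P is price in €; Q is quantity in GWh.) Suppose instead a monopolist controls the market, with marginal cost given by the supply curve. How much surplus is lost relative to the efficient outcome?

€4.19

Competitive equilibrium: 40 − 7.5Q = 13 + 4.875Q → Q* = 2.1818, P* = 23.6364.
Marginal revenue: MR = 40 − 15Q. Set MR = MC: 40 − 15Q = 13 + 4.875Q → Q_m = 1.3585.
Price P_m = 40 − 7.5·1.3585 = 29.8113; MC(Q_m) = 13 + 4.875·1.3585 = 19.6227.
Competitive Q* = 2.1818, so ΔQ = 0.8233; wedge = 29.8113 − 19.6227 = 10.1886.
The triangle = ½ × 0.8233 × 10.1886 = €4.19.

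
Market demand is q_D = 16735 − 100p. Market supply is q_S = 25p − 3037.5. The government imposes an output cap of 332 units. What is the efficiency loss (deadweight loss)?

In inverse form: demand p = 167.35 − 0.01q, supply p = 121.5 + 0.04q.
Competitive equilibrium: 167.35 − 0.01q = 121.5 + 0.04q → q* = 917, p* = 158.18.
At q = 332: demand price = 167.35 − 0.01·332 = 164.03; supply price = 121.5 + 0.04·332 = 134.78.
Δq = 917 − 332 = 585; wedge = 164.03 − 134.78 = 29.25.
The triangle = ½ × 585 × 29.25 = 8555.625.

8555.625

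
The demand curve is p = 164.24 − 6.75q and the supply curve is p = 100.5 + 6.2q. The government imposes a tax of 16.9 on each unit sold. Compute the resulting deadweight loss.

Competitive equilibrium: 164.24 − 6.75q = 100.5 + 6.2q → q* = 4.922, p* = 131.0164.
With the tax, the buyer price exceeds the seller price by 16.9: (164.24 − 6.75q) − (100.5 + 6.2q) = 16.9 → q' = 3.617.
Δq = 4.922 − 3.617 = 1.305; the wedge equals the tax, 16.9.
Deadweight loss = ½ × 1.305 × 16.9 = 11.03.

11.03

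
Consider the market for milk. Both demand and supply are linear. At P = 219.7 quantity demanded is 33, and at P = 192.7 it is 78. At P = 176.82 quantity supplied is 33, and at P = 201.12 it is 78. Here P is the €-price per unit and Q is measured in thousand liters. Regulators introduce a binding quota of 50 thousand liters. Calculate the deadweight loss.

Demand slope = (192.7 − 219.7)/(78 − 33) = −0.6, so P = 239.5 − 0.6Q.
Supply slope = (201.12 − 176.82)/(78 − 33) = 0.54, so P = 159 + 0.54Q.
Competitive equilibrium: 239.5 − 0.6Q = 159 + 0.54Q → Q* = 70.614, P* = 197.1316.
At Q = 50: demand price = 239.5 − 0.6·50 = 209.5; supply price = 159 + 0.54·50 = 186.
ΔQ = 70.614 − 50 = 20.614; wedge = 209.5 − 186 = 23.5.
DWL = ½ × 20.614 × 23.5 = €242.21 thousand.

€242.21 thousand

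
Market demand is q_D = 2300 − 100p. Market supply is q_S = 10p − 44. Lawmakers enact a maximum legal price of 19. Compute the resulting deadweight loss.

29.33

In inverse form: demand p = 23 − 0.01q, supply p = 4.4 + 0.1q.
Competitive equilibrium: 23 − 0.01q = 4.4 + 0.1q → q* = 169.0909, p* = 21.3091.
At the ceiling p = 19, quantity supplied = (19 − 4.4)/0.1 = 146.
Willingness to pay at q' = 146: 23 − 0.01·146 = 21.54.
Δq = 169.0909 − 146 = 23.0909; wedge = 21.54 − 19 = 2.54.
DWL = ½ × 23.0909 × 2.54 = 29.33.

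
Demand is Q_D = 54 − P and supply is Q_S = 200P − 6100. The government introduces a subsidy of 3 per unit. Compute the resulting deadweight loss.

4.48

In inverse form: demand P = 54 − Q, supply P = 30.5 + 0.005Q.
Competitive equilibrium: 54 − Q = 30.5 + 0.005Q → Q* = 23.3831, P* = 30.6169.
The subsidy lowers effective supply by 3: P = 27.5 + 0.005Q.
New quantity: 54 − Q = 27.5 + 0.005Q → Q' = 26.3682.
Overproduction ΔQ = 26.3682 − 23.3831 = 2.9851; wedge = subsidy = 3.
The triangle = ½ × 2.9851 × 3 = 4.48.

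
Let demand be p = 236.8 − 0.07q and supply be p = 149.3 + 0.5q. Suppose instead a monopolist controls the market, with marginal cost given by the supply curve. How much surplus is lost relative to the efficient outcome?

80.34

Competitive equilibrium: 236.8 − 0.07q = 149.3 + 0.5q → q* = 153.5088, p* = 226.0544.
Marginal revenue: MR = 236.8 − 0.14q. Set MR = MC: 236.8 − 0.14q = 149.3 + 0.5q → q_m = 136.7188.
Price p_m = 236.8 − 0.07·136.7188 = 227.2297; MC(q_m) = 149.3 + 0.5·136.7188 = 217.6594.
Competitive q* = 153.5088, so Δq = 16.79; wedge = 227.2297 − 217.6594 = 9.5703.
The triangle = ½ × 16.79 × 9.5703 = 80.34.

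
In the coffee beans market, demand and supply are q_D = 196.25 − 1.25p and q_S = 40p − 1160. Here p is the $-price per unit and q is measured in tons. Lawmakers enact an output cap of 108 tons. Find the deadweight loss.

$917.10

In inverse form: demand p = 157 − 0.8q, supply p = 29 + 0.025q.
Competitive equilibrium: 157 − 0.8q = 29 + 0.025q → q* = 155.1515, p* = 32.8788.
At q = 108: demand price = 157 − 0.8·108 = 70.6; supply price = 29 + 0.025·108 = 31.7.
Δq = 155.1515 − 108 = 47.1515; wedge = 70.6 − 31.7 = 38.9.
The triangle = ½ × 47.1515 × 38.9 = $917.10.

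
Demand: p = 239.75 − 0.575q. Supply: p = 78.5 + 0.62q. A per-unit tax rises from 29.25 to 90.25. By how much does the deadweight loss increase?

3050

Competitive equilibrium: 239.75 − 0.575q = 78.5 + 0.62q → q* = 134.9372, p* = 162.1611.
For a per-unit tax t: Δq = t/1.195, so DWL = ½·t·(t/1.195) = t²/2.39.
At t = 29.25: DWL = 357.976. At t = 90.25: DWL = 3407.976.
Increase = 3407.976 − 357.976 = 3050.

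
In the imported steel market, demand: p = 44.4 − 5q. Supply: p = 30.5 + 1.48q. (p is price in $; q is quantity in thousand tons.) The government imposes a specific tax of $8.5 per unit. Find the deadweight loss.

$5.57 thousand

Competitive equilibrium: 44.4 − 5q = 30.5 + 1.48q → q* = 2.14506, p* = 33.67469.
With the tax, the buyer price exceeds the seller price by 8.5: (44.4 − 5q) − (30.5 + 1.48q) = 8.5 → q' = 0.83333.
Δq = 2.14506 − 0.83333 = 1.31173; the wedge equals the tax, 8.5.
DWL = ½ × 1.31173 × 8.5 = $5.57 thousand.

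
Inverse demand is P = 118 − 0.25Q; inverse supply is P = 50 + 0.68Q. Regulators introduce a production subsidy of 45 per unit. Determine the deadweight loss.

1088.71

Competitive equilibrium: 118 − 0.25Q = 50 + 0.68Q → Q* = 73.1183, P* = 99.7204.
The subsidy lowers effective supply by 45: P = 5 + 0.68Q.
New quantity: 118 − 0.25Q = 5 + 0.68Q → Q' = 121.5054.
Overproduction ΔQ = 121.5054 − 73.1183 = 48.3871; wedge = subsidy = 45.
DWL = ½ × 48.3871 × 45 = 1088.71.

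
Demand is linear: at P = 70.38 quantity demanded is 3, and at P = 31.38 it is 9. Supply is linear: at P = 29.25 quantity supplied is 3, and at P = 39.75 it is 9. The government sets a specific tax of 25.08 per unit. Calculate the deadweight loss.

Demand slope = (31.38 − 70.38)/(9 − 3) = −6.5, so P = 89.88 − 6.5Q.
Supply slope = (39.75 − 29.25)/(9 − 3) = 1.75, so P = 24 + 1.75Q.
Competitive equilibrium: 89.88 − 6.5Q = 24 + 1.75Q → Q* = 7.9855, P* = 37.9745.
With the tax, the buyer price exceeds the seller price by 25.08: (89.88 − 6.5Q) − (24 + 1.75Q) = 25.08 → Q' = 4.9455.
ΔQ = 7.9855 − 4.9455 = 3.04; the wedge equals the tax, 25.08.
DWL = ½ × 3.04 × 25.08 = 38.12.

38.12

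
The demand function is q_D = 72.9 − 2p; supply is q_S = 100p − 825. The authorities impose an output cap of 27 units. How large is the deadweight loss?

204.14

In inverse form: demand p = 36.45 − 0.5q, supply p = 8.25 + 0.01q.
Competitive equilibrium: 36.45 − 0.5q = 8.25 + 0.01q → q* = 55.2941, p* = 8.8029.
At q = 27: demand price = 36.45 − 0.5·27 = 22.95; supply price = 8.25 + 0.01·27 = 8.52.
Δq = 55.2941 − 27 = 28.2941; wedge = 22.95 − 8.52 = 14.43.
The triangle = ½ × 28.2941 × 14.43 = 204.14.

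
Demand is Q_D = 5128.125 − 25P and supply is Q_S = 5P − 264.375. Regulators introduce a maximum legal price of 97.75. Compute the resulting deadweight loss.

20172

In inverse form: demand P = 205.125 − 0.04Q, supply P = 52.875 + 0.2Q.
Competitive equilibrium: 205.125 − 0.04Q = 52.875 + 0.2Q → Q* = 634.375, P* = 179.75.
At the ceiling P = 97.75, quantity supplied = (97.75 − 52.875)/0.2 = 224.375.
Willingness to pay at Q' = 224.375: 205.125 − 0.04·224.375 = 196.15.
ΔQ = 634.375 − 224.375 = 410; wedge = 196.15 − 97.75 = 98.4.
Deadweight loss = ½ × 410 × 98.4 = 20172.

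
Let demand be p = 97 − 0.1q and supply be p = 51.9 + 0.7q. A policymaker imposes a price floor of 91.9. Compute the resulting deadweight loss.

Competitive equilibrium: 97 − 0.1q = 51.9 + 0.7q → q* = 56.375, p* = 91.3625.
At the floor p = 91.9, quantity demanded = (97 − 91.9)/0.1 = 51.
Sellers' marginal cost at q' = 51: 51.9 + 0.7·51 = 87.6.
Δq = 56.375 − 51 = 5.375; wedge = 91.9 − 87.6 = 4.3.
DWL = ½ × 5.375 × 4.3 = 11.56.

11.56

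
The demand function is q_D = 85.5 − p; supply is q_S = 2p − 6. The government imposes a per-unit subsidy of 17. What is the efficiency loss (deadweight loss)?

In inverse form: demand p = 85.5 − q, supply p = 3 + 0.5q.
Competitive equilibrium: 85.5 − q = 3 + 0.5q → q* = 55, p* = 30.5.
The subsidy lowers effective supply by 17: p = 0.5q − 14.
New quantity: 85.5 − q = 0.5q − 14 → q' = 66.3333.
Overproduction Δq = 66.3333 − 55 = 11.3333; wedge = subsidy = 17.
Deadweight loss = ½ × 11.3333 × 17 = 96.33.

96.33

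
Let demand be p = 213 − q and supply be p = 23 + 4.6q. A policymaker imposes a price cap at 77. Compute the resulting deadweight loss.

Competitive equilibrium: 213 − q = 23 + 4.6q → q* = 33.9286, p* = 179.0714.
At the ceiling p = 77, quantity supplied = (77 − 23)/4.6 = 11.7391.
Willingness to pay at q' = 11.7391: 213 − 1·11.7391 = 201.2609.
Δq = 33.9286 − 11.7391 = 22.1895; wedge = 201.2609 − 77 = 124.2609.
Deadweight loss = ½ × 22.1895 × 124.2609 = 1378.64.

1378.64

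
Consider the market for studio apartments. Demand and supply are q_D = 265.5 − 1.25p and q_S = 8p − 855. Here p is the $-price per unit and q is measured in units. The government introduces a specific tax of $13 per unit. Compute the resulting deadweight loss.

In inverse form: demand p = 212.4 − 0.8q, supply p = 106.875 + 0.125q.
Competitive equilibrium: 212.4 − 0.8q = 106.875 + 0.125q → q* = 114.0811, p* = 121.1351.
With the tax, the buyer price exceeds the seller price by 13: (212.4 − 0.8q) − (106.875 + 0.125q) = 13 → q' = 100.027.
Δq = 114.0811 − 100.027 = 14.0541; the wedge equals the tax, 13.
DWL = ½ × 14.0541 × 13 = $91.35.

$91.35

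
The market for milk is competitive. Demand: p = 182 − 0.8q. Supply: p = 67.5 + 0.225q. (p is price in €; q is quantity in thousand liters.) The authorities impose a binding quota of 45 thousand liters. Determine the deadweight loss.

Competitive equilibrium: 182 − 0.8q = 67.5 + 0.225q → q* = 111.7073, p* = 92.6341.
At q = 45: demand price = 182 − 0.8·45 = 146; supply price = 67.5 + 0.225·45 = 77.625.
Δq = 111.7073 − 45 = 66.7073; wedge = 146 − 77.625 = 68.375.
DWL = ½ × 66.7073 × 68.375 = €2280.56 thousand.

€2280.56 thousand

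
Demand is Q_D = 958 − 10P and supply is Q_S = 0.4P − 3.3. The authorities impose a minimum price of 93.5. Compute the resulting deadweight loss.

In inverse form: demand P = 95.8 − 0.1Q, supply P = 8.25 + 2.5Q.
Competitive equilibrium: 95.8 − 0.1Q = 8.25 + 2.5Q → Q* = 33.6731, P* = 92.4327.
At the floor P = 93.5, quantity demanded = (95.8 − 93.5)/0.1 = 23.
Sellers' marginal cost at Q' = 23: 8.25 + 2.5·23 = 65.75.
ΔQ = 33.6731 − 23 = 10.6731; wedge = 93.5 − 65.75 = 27.75.
The triangle = ½ × 10.6731 × 27.75 = 148.09.

148.09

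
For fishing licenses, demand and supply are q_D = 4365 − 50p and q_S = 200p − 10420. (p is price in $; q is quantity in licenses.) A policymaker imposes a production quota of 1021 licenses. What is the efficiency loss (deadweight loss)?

In inverse form: demand p = 87.3 − 0.02q, supply p = 52.1 + 0.005q.
Competitive equilibrium: 87.3 − 0.02q = 52.1 + 0.005q → q* = 1408, p* = 59.14.
At q = 1021: demand price = 87.3 − 0.02·1021 = 66.88; supply price = 52.1 + 0.005·1021 = 57.205.
Δq = 1408 − 1021 = 387; wedge = 66.88 − 57.205 = 9.675.
The triangle = ½ × 387 × 9.675 = $1872.11.

$1872.11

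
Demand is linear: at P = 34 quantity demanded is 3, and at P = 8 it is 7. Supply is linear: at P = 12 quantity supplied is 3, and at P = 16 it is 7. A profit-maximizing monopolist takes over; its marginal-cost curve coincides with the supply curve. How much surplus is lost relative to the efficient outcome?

Demand slope = (8 − 34)/(7 − 3) = −6.5, so P = 53.5 − 6.5Q.
Supply slope = (16 − 12)/(7 − 3) = 1, so P = 9 + Q.
Competitive equilibrium: 53.5 − 6.5Q = 9 + Q → Q* = 5.9333, P* = 14.9333.
Marginal revenue: MR = 53.5 − 13Q. Set MR = MC: 53.5 − 13Q = 9 + Q → Q_m = 3.1786.
Price P_m = 53.5 − 6.5·3.1786 = 32.8391; MC(Q_m) = 9 + 1·3.1786 = 12.1786.
Competitive Q* = 5.9333, so ΔQ = 2.7547; wedge = 32.8391 − 12.1786 = 20.6605.
DWL = ½ × 2.7547 × 20.6605 = 28.46.

28.46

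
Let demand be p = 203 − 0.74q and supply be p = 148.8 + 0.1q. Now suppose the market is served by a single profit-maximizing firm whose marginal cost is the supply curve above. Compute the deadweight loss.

383.56

Competitive equilibrium: 203 − 0.74q = 148.8 + 0.1q → q* = 64.5238, p* = 155.2524.
Marginal revenue: MR = 203 − 1.48q. Set MR = MC: 203 − 1.48q = 148.8 + 0.1q → q_m = 34.3038.
Price p_m = 203 − 0.74·34.3038 = 177.6152; MC(q_m) = 148.8 + 0.1·34.3038 = 152.2304.
Competitive q* = 64.5238, so Δq = 30.22; wedge = 177.6152 − 152.2304 = 25.3848.
Welfare loss = ½ × 30.22 × 25.3848 = 383.56.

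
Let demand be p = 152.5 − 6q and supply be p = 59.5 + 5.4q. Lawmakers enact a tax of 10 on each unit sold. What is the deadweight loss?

4.39

Competitive equilibrium: 152.5 − 6q = 59.5 + 5.4q → q* = 8.1579, p* = 103.5526.
With the tax, the buyer price exceeds the seller price by 10: (152.5 − 6q) − (59.5 + 5.4q) = 10 → q' = 7.2807.
Δq = 8.1579 − 7.2807 = 0.8772; the wedge equals the tax, 10.
Deadweight loss = ½ × 0.8772 × 10 = 4.39.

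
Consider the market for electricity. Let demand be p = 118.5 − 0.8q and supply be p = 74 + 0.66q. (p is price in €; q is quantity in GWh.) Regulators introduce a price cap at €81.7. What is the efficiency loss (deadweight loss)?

Competitive equilibrium: 118.5 − 0.8q = 74 + 0.66q → q* = 30.4795, p* = 94.1164.
At the ceiling p = 81.7, quantity supplied = (81.7 − 74)/0.66 = 11.6667.
Willingness to pay at q' = 11.6667: 118.5 − 0.8·11.6667 = 109.1666.
Δq = 30.4795 − 11.6667 = 18.8128; wedge = 109.1666 − 81.7 = 27.4666.
Deadweight loss = ½ × 18.8128 × 27.4666 = €258.36.

€258.36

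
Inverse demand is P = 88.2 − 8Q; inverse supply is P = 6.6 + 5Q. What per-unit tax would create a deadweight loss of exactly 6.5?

13

Competitive equilibrium: 88.2 − 8Q = 6.6 + 5Q → Q* = 6.2769, P* = 37.9846.
A tax t gives ΔQ = t/13 and wedge t, so DWL = t²/26.
t²/26 = 6.5 → t² = 169 → t = 13.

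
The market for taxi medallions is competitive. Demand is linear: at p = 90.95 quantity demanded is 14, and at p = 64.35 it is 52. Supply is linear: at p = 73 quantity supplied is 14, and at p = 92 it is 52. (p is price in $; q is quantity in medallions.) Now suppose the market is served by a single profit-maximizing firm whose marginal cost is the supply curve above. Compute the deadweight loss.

Demand slope = (64.35 − 90.95)/(52 − 14) = −0.7, so p = 100.75 − 0.7q.
Supply slope = (92 − 73)/(52 − 14) = 0.5, so p = 66 + 0.5q.
Competitive equilibrium: 100.75 − 0.7q = 66 + 0.5q → q* = 28.9583, p* = 80.4792.
Marginal revenue: MR = 100.75 − 1.4q. Set MR = MC: 100.75 − 1.4q = 66 + 0.5q → q_m = 18.2895.
Price p_m = 100.75 − 0.7·18.2895 = 87.9474; MC(q_m) = 66 + 0.5·18.2895 = 75.1448.
Competitive q* = 28.9583, so Δq = 10.6688; wedge = 87.9474 − 75.1448 = 12.8026.
Deadweight loss = ½ × 10.6688 × 12.8026 = $68.29.

$68.29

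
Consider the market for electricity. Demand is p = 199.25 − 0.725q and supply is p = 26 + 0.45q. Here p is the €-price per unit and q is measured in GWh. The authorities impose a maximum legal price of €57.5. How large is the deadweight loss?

Competitive equilibrium: 199.25 − 0.725q = 26 + 0.45q → q* = 147.4468, p* = 92.3511.
At the ceiling p = 57.5, quantity supplied = (57.5 − 26)/0.45 = 70.
Willingness to pay at q' = 70: 199.25 − 0.725·70 = 148.5.
Δq = 147.4468 − 70 = 77.4468; wedge = 148.5 − 57.5 = 91.
Welfare loss = ½ × 77.4468 × 91 = €3523.83.

€3523.83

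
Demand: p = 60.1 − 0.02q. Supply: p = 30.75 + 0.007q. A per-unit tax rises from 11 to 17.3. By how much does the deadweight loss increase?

Competitive equilibrium: 60.1 − 0.02q = 30.75 + 0.007q → q* = 1087.037, p* = 38.3593.
For a per-unit tax t: Δq = t/0.027, so DWL = ½·t·(t/0.027) = t²/0.054.
At t = 11: DWL = 2240.741. At t = 17.3: DWL = 5542.407.
Increase = 5542.407 − 2240.741 = 3301.67.

3301.67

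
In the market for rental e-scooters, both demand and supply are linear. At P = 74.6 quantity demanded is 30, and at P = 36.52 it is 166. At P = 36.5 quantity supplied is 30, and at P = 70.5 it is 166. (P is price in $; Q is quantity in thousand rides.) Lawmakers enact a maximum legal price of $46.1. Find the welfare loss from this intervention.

$297.16 thousand

Demand slope = (36.52 − 74.6)/(166 − 30) = −0.28, so P = 83 − 0.28Q.
Supply slope = (70.5 − 36.5)/(166 − 30) = 0.25, so P = 29 + 0.25Q.
Competitive equilibrium: 83 − 0.28Q = 29 + 0.25Q → Q* = 101.8868, P* = 54.4717.
At the ceiling P = 46.1, quantity supplied = (46.1 − 29)/0.25 = 68.4.
Willingness to pay at Q' = 68.4: 83 − 0.28·68.4 = 63.848.
ΔQ = 101.8868 − 68.4 = 33.4868; wedge = 63.848 − 46.1 = 17.748.
Welfare loss = ½ × 33.4868 × 17.748 = $297.16 thousand.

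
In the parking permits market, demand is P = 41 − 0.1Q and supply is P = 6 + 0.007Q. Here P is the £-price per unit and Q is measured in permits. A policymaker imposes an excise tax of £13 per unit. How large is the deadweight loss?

£789.72

Competitive equilibrium: 41 − 0.1Q = 6 + 0.007Q → Q* = 327.1028, P* = 8.2897.
With the tax, the buyer price exceeds the seller price by 13: (41 − 0.1Q) − (6 + 0.007Q) = 13 → Q' = 205.6075.
ΔQ = 327.1028 − 205.6075 = 121.4953; the wedge equals the tax, 13.
DWL = ½ × 121.4953 × 13 = £789.72.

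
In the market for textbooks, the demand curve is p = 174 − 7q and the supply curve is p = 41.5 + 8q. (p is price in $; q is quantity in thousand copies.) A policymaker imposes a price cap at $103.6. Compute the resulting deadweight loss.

$8.60 thousand

Competitive equilibrium: 174 − 7q = 41.5 + 8q → q* = 8.8333, p* = 112.1667.
At the ceiling p = 103.6, quantity supplied = (103.6 − 41.5)/8 = 7.7625.
Willingness to pay at q' = 7.7625: 174 − 7·7.7625 = 119.6625.
Δq = 8.8333 − 7.7625 = 1.0708; wedge = 119.6625 − 103.6 = 16.0625.
DWL = ½ × 1.0708 × 16.0625 = $8.60 thousand.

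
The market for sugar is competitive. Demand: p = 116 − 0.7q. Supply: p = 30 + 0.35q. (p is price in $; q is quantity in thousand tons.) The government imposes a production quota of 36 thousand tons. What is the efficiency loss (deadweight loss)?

Competitive equilibrium: 116 − 0.7q = 30 + 0.35q → q* = 81.90476, p* = 58.66667.
At q = 36: demand price = 116 − 0.7·36 = 90.8; supply price = 30 + 0.35·36 = 42.6.
Δq = 81.90476 − 36 = 45.90476; wedge = 90.8 − 42.6 = 48.2.
The triangle = ½ × 45.90476 × 48.2 = $1106.30 thousand.

$1106.30 thousand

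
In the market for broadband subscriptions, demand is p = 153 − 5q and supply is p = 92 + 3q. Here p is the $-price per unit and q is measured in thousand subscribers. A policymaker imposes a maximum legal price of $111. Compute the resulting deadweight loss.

Competitive equilibrium: 153 − 5q = 92 + 3q → q* = 7.625, p* = 114.875.
At the ceiling p = 111, quantity supplied = (111 − 92)/3 = 6.3333.
Willingness to pay at q' = 6.3333: 153 − 5·6.3333 = 121.3335.
Δq = 7.625 − 6.3333 = 1.2917; wedge = 121.3335 − 111 = 10.3335.
Deadweight loss = ½ × 1.2917 × 10.3335 = $6.67 thousand.

$6.67 thousand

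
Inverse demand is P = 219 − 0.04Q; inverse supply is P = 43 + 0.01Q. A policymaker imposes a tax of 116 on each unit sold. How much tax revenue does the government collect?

Competitive equilibrium: 219 − 0.04Q = 43 + 0.01Q → Q* = 3520, P* = 78.2.
With the tax, the buyer price exceeds the seller price by 116: (219 − 0.04Q) − (43 + 0.01Q) = 116 → Q' = 1200.
Tax revenue = 116 × 1200 = 139200.

139200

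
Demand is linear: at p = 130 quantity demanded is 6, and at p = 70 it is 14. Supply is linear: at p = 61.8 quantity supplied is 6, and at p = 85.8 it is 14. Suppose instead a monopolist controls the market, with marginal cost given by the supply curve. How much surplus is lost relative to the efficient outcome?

Demand slope = (70 − 130)/(14 − 6) = −7.5, so p = 175 − 7.5q.
Supply slope = (85.8 − 61.8)/(14 − 6) = 3, so p = 43.8 + 3q.
Competitive equilibrium: 175 − 7.5q = 43.8 + 3q → q* = 12.4952, p* = 81.2857.
Marginal revenue: MR = 175 − 15q. Set MR = MC: 175 − 15q = 43.8 + 3q → q_m = 7.2889.
Price p_m = 175 − 7.5·7.2889 = 120.3333; MC(q_m) = 43.8 + 3·7.2889 = 65.6667.
Competitive q* = 12.4952, so Δq = 5.2063; wedge = 120.3333 − 65.6667 = 54.6666.
Welfare loss = ½ × 5.2063 × 54.6666 = 142.31.

142.31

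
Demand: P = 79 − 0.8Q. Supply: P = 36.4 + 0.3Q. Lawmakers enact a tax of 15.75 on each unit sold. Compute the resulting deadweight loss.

112.76

Competitive equilibrium: 79 − 0.8Q = 36.4 + 0.3Q → Q* = 38.7273, P* = 48.0182.
With the tax, the buyer price exceeds the seller price by 15.75: (79 − 0.8Q) − (36.4 + 0.3Q) = 15.75 → Q' = 24.4091.
ΔQ = 38.7273 − 24.4091 = 14.3182; the wedge equals the tax, 15.75.
DWL = ½ × 14.3182 × 15.75 = 112.76.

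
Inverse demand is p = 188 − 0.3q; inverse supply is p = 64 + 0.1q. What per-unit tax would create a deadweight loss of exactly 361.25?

Competitive equilibrium: 188 − 0.3q = 64 + 0.1q → q* = 310, p* = 95.
A tax t gives Δq = t/0.4 and wedge t, so DWL = t²/0.8.
t²/0.8 = 361.25 → t² = 289 → t = 17.

17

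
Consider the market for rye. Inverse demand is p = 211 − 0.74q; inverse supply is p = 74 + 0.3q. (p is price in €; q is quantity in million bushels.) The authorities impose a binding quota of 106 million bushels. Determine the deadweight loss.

Competitive equilibrium: 211 − 0.74q = 74 + 0.3q → q* = 131.7308, p* = 113.5192.
At q = 106: demand price = 211 − 0.74·106 = 132.56; supply price = 74 + 0.3·106 = 105.8.
Δq = 131.7308 − 106 = 25.7308; wedge = 132.56 − 105.8 = 26.76.
DWL = ½ × 25.7308 × 26.76 = €344.28 million.

€344.28 million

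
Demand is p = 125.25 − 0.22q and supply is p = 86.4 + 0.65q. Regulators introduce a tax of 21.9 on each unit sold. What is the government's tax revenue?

Competitive equilibrium: 125.25 − 0.22q = 86.4 + 0.65q → q* = 44.6552, p* = 115.4259.
With the tax, the buyer price exceeds the seller price by 21.9: (125.25 − 0.22q) − (86.4 + 0.65q) = 21.9 → q' = 19.4828.
Tax revenue = 21.9 × 19.4828 = 426.67.

426.67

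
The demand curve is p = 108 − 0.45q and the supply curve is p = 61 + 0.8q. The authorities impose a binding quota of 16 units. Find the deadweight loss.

Competitive equilibrium: 108 − 0.45q = 61 + 0.8q → q* = 37.6, p* = 91.08.
At q = 16: demand price = 108 − 0.45·16 = 100.8; supply price = 61 + 0.8·16 = 73.8.
Δq = 37.6 − 16 = 21.6; wedge = 100.8 − 73.8 = 27.
The triangle = ½ × 21.6 × 27 = 291.60.

291.60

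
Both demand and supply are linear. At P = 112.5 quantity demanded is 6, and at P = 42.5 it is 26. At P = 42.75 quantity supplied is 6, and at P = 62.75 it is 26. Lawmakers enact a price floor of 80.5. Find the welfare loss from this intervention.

Demand slope = (42.5 − 112.5)/(26 − 6) = −3.5, so P = 133.5 − 3.5Q.
Supply slope = (62.75 − 42.75)/(26 − 6) = 1, so P = 36.75 + Q.
Competitive equilibrium: 133.5 − 3.5Q = 36.75 + Q → Q* = 21.5, P* = 58.25.
At the floor P = 80.5, quantity demanded = (133.5 − 80.5)/3.5 = 15.1429.
Sellers' marginal cost at Q' = 15.1429: 36.75 + 1·15.1429 = 51.8929.
ΔQ = 21.5 − 15.1429 = 6.3571; wedge = 80.5 − 51.8929 = 28.6071.
The triangle = ½ × 6.3571 × 28.6071 = 90.93.

90.93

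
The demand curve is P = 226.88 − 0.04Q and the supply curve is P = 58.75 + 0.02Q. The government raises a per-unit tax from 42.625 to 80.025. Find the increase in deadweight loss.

38225.92

Competitive equilibrium: 226.88 − 0.04Q = 58.75 + 0.02Q → Q* = 2802.1667, P* = 114.7933.
For a per-unit tax t: ΔQ = t/0.06, so DWL = ½·t·(t/0.06) = t²/0.12.
At t = 42.625: DWL = 15140.755. At t = 80.025: DWL = 53366.672.
Increase = 53366.672 − 15140.755 = 38225.92.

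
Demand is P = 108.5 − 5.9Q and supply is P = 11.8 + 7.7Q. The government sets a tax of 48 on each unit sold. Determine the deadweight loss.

Competitive equilibrium: 108.5 − 5.9Q = 11.8 + 7.7Q → Q* = 7.1103, P* = 66.5493.
With the tax, the buyer price exceeds the seller price by 48: (108.5 − 5.9Q) − (11.8 + 7.7Q) = 48 → Q' = 3.5809.
ΔQ = 7.1103 − 3.5809 = 3.5294; the wedge equals the tax, 48.
Welfare loss = ½ × 3.5294 × 48 = 84.71.

84.71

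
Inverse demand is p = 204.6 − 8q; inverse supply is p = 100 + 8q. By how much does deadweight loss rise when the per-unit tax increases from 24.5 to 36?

Competitive equilibrium: 204.6 − 8q = 100 + 8q → q* = 6.5375, p* = 152.3.
For a per-unit tax t: Δq = t/16, so DWL = ½·t·(t/16) = t²/32.
At t = 24.5: DWL = 18.758. At t = 36: DWL = 40.5.
Increase = 40.5 − 18.758 = 21.74.

21.74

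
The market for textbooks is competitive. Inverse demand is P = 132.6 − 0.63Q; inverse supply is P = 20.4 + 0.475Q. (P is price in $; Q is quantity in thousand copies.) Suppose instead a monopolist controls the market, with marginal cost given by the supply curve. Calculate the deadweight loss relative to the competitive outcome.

Competitive equilibrium: 132.6 − 0.63Q = 20.4 + 0.475Q → Q* = 101.5385, P* = 68.6308.
Marginal revenue: MR = 132.6 − 1.26Q. Set MR = MC: 132.6 − 1.26Q = 20.4 + 0.475Q → Q_m = 64.6686.
Price P_m = 132.6 − 0.63·64.6686 = 91.8588; MC(Q_m) = 20.4 + 0.475·64.6686 = 51.1176.
Competitive Q* = 101.5385, so ΔQ = 36.8699; wedge = 91.8588 − 51.1176 = 40.7412.
Deadweight loss = ½ × 36.8699 × 40.7412 = $751.06 thousand.

$751.06 thousand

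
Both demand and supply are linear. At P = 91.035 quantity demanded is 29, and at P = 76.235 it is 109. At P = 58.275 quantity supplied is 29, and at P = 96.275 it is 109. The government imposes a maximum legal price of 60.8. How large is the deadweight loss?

648.22

Demand slope = (76.235 − 91.035)/(109 − 29) = −0.185, so P = 96.4 − 0.185Q.
Supply slope = (96.275 − 58.275)/(109 − 29) = 0.475, so P = 44.5 + 0.475Q.
Competitive equilibrium: 96.4 − 0.185Q = 44.5 + 0.475Q → Q* = 78.6364, P* = 81.8523.
At the ceiling P = 60.8, quantity supplied = (60.8 − 44.5)/0.475 = 34.3158.
Willingness to pay at Q' = 34.3158: 96.4 − 0.185·34.3158 = 90.0516.
ΔQ = 78.6364 − 34.3158 = 44.3206; wedge = 90.0516 − 60.8 = 29.2516.
Welfare loss = ½ × 44.3206 × 29.2516 = 648.22.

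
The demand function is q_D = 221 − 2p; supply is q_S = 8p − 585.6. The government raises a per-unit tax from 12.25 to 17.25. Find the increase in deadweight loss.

118

In inverse form: demand p = 110.5 − 0.5q, supply p = 73.2 + 0.125q.
Competitive equilibrium: 110.5 − 0.5q = 73.2 + 0.125q → q* = 59.68, p* = 80.66.
For a per-unit tax t: Δq = t/0.625, so DWL = ½·t·(t/0.625) = t²/1.25.
At t = 12.25: DWL = 120.05. At t = 17.25: DWL = 238.05.
Increase = 238.05 − 120.05 = 118.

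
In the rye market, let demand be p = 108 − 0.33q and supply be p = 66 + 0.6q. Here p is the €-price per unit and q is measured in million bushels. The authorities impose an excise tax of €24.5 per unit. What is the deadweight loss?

Competitive equilibrium: 108 − 0.33q = 66 + 0.6q → q* = 45.1613, p* = 93.0968.
With the tax, the buyer price exceeds the seller price by 24.5: (108 − 0.33q) − (66 + 0.6q) = 24.5 → q' = 18.8172.
Δq = 45.1613 − 18.8172 = 26.3441; the wedge equals the tax, 24.5.
DWL = ½ × 26.3441 × 24.5 = €322.72 million.

€322.72 million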